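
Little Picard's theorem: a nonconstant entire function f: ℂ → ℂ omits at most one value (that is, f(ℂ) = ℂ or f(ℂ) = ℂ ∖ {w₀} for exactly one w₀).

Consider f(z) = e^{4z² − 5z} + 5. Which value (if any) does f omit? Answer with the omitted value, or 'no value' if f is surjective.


Little Picard bounds the complement of f(ℂ) to at most one point.
The exponent g(z) = 4z² − 5z is a nonconstant polynomial, hence surjective onto ℂ. So e^{g(z)} takes every value in {e^w : w ∈ ℂ} = ℂ ∖ {0}. Adding 5 shifts the range to ℂ ∖ {5}. f omits exactly 5.

Omitted value: 5.


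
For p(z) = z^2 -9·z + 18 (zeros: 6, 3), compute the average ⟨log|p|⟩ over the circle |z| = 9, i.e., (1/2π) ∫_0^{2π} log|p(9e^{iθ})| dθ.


Zeros: 3, 6; r = 9.
Inside |z| < r: 3, 6. Outside (|z| ≥ r): ∅.
p(0) = 18, so log|p(0)| = log(18) = 2.8904.
Apply Jensen: I(r) = log|p(0)| + Σ_k log(r/|z_k|), summed over zeros inside |z| < r.
  log(r/|z_k|) for z_k = 6: log(9/6) = 0.4055
  log(r/|z_k|) for z_k = 3: log(9/3) = 1.0986
Sum over inside zeros: 1.5041.
I(r) = log|p(0)| + (inside sum) = 2.8904 + 1.5041 = 4.3944.
Closed form (all zeros inside, monic): I(r) = n·log(r) = 2·log(9) = 4.3944. ✓

I(r) ≈ 4.3944.


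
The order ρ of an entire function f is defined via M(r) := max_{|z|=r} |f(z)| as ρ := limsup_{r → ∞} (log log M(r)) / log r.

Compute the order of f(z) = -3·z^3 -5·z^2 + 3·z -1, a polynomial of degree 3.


|f(z)| ≤ Σ|c_k|·r^k = O(r^3) as r → ∞. Polynomial growth is O(e^{r^ε}) for every ε > 0 (since r^3/e^{r^ε} → 0), so ρ ≤ ε for all ε > 0, i.e. ρ = 0. Every nonconstant polynomial has order 0.
Therefore ρ = 0.

Order ρ = 0.


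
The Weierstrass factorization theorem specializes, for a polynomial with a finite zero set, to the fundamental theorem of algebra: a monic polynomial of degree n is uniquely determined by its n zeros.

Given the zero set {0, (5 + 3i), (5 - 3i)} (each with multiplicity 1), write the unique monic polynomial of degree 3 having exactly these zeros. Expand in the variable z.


The polynomial is p(z) = ∏_{α ∈ S} (z − α), where S = {0, (5 + 3i), (5 - 3i)}.
Expanding the product yields: p(z) = z^3 -10·z^2 + 34·z.
Note conjugate pairs combine to real quadratics: (z − (5+3i))(z − (5−3i)) = z² − 10z + 34.
The resulting polynomial has degree 3 and real coefficients as required.

p(z) = z^3 -10·z^2 + 34·z.


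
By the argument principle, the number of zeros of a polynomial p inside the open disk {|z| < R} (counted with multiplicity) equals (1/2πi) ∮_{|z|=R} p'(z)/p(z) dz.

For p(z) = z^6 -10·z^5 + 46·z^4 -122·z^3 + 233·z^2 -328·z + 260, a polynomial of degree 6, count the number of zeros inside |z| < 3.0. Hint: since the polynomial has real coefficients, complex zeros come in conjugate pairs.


The zeros of p are: (2 + 1i), (2 - 1i), (3 + 2i), (3 - 2i), (0 + 2i), (0 - 2i).
Their magnitudes are: 2.236, 2.236, 3.606, 3.606, 2, 2.
Zeros with |z| < R = 3.0: (2 + 1i), (2 - 1i), (0 + 2i), (0 - 2i).
Count = 4.
By the argument principle, (1/2πi) ∮_{|z|=R} p'(z)/p(z) dz equals exactly this count.

Number of zeros inside |z| < 3.0: 4.


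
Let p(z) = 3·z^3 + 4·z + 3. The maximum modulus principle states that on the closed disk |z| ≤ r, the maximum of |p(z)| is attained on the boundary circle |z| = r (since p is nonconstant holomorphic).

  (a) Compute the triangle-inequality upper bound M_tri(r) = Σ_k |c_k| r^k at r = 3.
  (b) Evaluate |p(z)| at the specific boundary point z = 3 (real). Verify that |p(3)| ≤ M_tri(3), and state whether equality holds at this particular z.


Coefficients: c_0 = 3, c_1 = 4, c_2 = 0, c_3 = 3. Radius r = 3.
Part (a). Triangle bound: M_tri(r) = Σ_k |c_k| r^k
  = |3|·3^0 + |4|·3^1 + |0|·3^2 + |3|·3^3
  = 3 + 12 + 0 + 81 = 96.
This bounds M(r) := max_{|z|=r} |p(z)| from above; equality holds iff all terms c_k z^k can be made to align in phase at a single z on |z|=r.
Part (b). At z = 3 (real, on the circle |z| = r):
  p(3) = (3)·3^0 + (4)·3^1 + (0)·3^2 + (3)·3^3 = 96.
  |p(3)| = 96.
Since all nonzero coefficients share the same sign, |p(3)| = 96 = M_tri(3); the triangle bound is attained at z = 3, so in fact M(r) = 96.

M_tri(3) = 96; |p(3)| = 96; equality at z=3: yes.


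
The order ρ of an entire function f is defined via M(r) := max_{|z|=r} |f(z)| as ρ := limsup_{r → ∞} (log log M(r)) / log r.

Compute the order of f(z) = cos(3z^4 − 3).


Write cos(w) = (e^{iw} ± e^{−iw})/(2 or 2i), so |cos(w)| ≤ e^{|w|}. With w = 3z^4 − 3, |w| ≤ 3r^4 + 3 on |z|=r, giving M(r) ≤ e^{3r^4 + 3} and ρ ≤ 4. For the lower bound, choose z on |z|=r with 3z^4 purely imaginary of modulus 3r^4; then |cos(3z^4 − 3)| grows like e^{3r^4}/2, so ρ ≥ 4. Hence ρ = 4.
Therefore ρ = 4.

Order ρ = 4.


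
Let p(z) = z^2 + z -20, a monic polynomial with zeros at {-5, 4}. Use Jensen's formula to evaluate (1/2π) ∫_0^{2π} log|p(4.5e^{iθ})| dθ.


Zeros: -5, 4; r = 4.5.
Inside |z| < r: 4. Outside (|z| ≥ r): -5.
p(0) = -20, so log|p(0)| = log(20) = 2.9957.
Apply Jensen: I(r) = log|p(0)| + Σ_k log(r/|z_k|), summed over zeros inside |z| < r.
  log(r/|z_k|) for z_k = 4: log(4.5/4) = 0.1178
  Outside zeros (-5) contribute nothing to the Jensen sum.
Sum over inside zeros: 0.1178.
I(r) = log|p(0)| + (inside sum) = 2.9957 + 0.1178 = 3.1135.
Note: since some zeros are outside |z| ≤ r, the simplified n·log(r) form does NOT apply — only the inside zeros contribute.

I(r) ≈ 3.1135.


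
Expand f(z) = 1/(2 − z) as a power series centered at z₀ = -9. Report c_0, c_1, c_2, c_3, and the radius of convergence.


Let w = z − z₀, so z = z₀ + w.
Then 2 − z = 2 − (z₀ + w) = (2 − z₀) − w = 11 − w.
f(z) = 1/(11 − w) = (1/(11)) · 1/(1 − w/(11)) = Σ_{n≥0} w^n / (11)^(n+1).
So c_n = 1/(11)^(n+1):
  c_0 = 1/(11)^1 = 1/11.
  c_1 = 1/(11)^2 = 1/121.
  c_2 = 1/(11)^3 = 1/1331.
  c_3 = 1/(11)^4 = 1/14641.
The series is valid for |w/d| < 1, i.e. |z − z₀| < |d|.
Radius of convergence: R = |2 − z₀| = |11| = 11 (distance from z₀ to the singularity z = 2).

c_0 = 1/11, c_1 = 1/121, c_2 = 1/1331, c_3 = 1/14641; R = 11.


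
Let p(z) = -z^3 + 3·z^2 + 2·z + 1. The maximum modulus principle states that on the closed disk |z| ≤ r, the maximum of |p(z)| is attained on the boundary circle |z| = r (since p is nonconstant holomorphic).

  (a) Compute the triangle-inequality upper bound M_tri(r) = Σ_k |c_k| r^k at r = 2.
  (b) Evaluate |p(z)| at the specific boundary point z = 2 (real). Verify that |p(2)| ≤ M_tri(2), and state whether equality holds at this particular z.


Coefficients: c_0 = 1, c_1 = 2, c_2 = 3, c_3 = -1. Radius r = 2.
Part (a). Triangle bound: M_tri(r) = Σ_k |c_k| r^k
  = |1|·2^0 + |2|·2^1 + |3|·2^2 + |-1|·2^3
  = 1 + 4 + 12 + 8 = 25.
This bounds M(r) := max_{|z|=r} |p(z)| from above; equality holds iff all terms c_k z^k can be made to align in phase at a single z on |z|=r.
Part (b). At z = 2 (real, on the circle |z| = r):
  p(2) = (1)·2^0 + (2)·2^1 + (3)·2^2 + (-1)·2^3 = 9.
  |p(2)| = 9.
Check: |p(2)| = 9 ≤ 25 = M_tri(2). ✓ Equality does not hold at z = 2 (the coefficients have mixed signs, so the terms do not all align in phase there).

M_tri(2) = 25; |p(2)| = 9; equality at z=2: no.


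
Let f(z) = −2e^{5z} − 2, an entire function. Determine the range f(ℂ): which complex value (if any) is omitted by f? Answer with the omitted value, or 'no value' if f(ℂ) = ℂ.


Little Picard bounds the complement of f(ℂ) to at most one point.
e^{5z} is never zero on ℂ, so -2·e^{5z} takes every value in ℂ ∖ {0}. Adding -2 shifts the range to ℂ ∖ {-2}. Thus f omits exactly the value -2.

Omitted value: -2.


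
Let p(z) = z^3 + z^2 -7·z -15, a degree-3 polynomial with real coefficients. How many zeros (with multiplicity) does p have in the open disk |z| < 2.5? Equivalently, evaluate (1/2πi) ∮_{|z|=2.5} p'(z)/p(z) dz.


The zeros of p are: 3, (-2 + 1i), (-2 - 1i).
Their magnitudes are: 3, 2.236, 2.236.
Zeros with |z| < R = 2.5: (-2 + 1i), (-2 - 1i).
Count = 2.
By the argument principle, (1/2πi) ∮_{|z|=R} p'(z)/p(z) dz equals exactly this count.

Number of zeros inside |z| < 2.5: 2.


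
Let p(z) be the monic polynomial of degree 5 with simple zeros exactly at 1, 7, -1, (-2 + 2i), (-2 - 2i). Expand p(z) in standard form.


The polynomial is p(z) = ∏_{α ∈ S} (z − α), where S = {1, 7, -1, (-2 + 2i), (-2 - 2i)}.
Expanding the product yields: p(z) = z^5 -3·z^4 -21·z^3 -53·z^2 + 20·z + 56.
Note conjugate pairs combine to real quadratics: (z − (-2+2i))(z − (-2−2i)) = z² + 4z + 8.
The resulting polynomial has degree 5 and real coefficients as required.

p(z) = z^5 -3·z^4 -21·z^3 -53·z^2 + 20·z + 56.


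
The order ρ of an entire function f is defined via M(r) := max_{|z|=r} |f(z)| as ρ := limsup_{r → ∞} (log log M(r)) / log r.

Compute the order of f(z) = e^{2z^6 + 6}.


|e^{2z^6 + 6}| = e^{Re(2·z^6) + 6} ≤ e^{2|z|^6 + 6} = e^{2r^6 + 6} on |z| = r, so ρ ≤ 6. Choosing z on |z|=r so that 2·z^6 is real positive (always possible by picking arg z appropriately) gives |f(z)| = e^{2r^6 + 6}, matching the bound. The additive constant 6 does not affect log log M(r) ~ 6·log r. Hence ρ = 6.
Therefore ρ = 6.

Order ρ = 6.


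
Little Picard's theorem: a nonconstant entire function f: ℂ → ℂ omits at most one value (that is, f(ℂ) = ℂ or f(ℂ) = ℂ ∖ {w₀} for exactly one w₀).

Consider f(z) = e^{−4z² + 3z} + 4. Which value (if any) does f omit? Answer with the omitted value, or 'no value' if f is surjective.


Little Picard bounds the complement of f(ℂ) to at most one point.
The exponent g(z) = −4z² + 3z is a nonconstant polynomial, hence surjective onto ℂ. So e^{g(z)} takes every value in {e^w : w ∈ ℂ} = ℂ ∖ {0}. Adding 4 shifts the range to ℂ ∖ {4}. f omits exactly 4.

Omitted value: 4.


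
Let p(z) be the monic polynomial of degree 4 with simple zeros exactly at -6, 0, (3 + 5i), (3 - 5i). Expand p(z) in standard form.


The polynomial is p(z) = ∏_{α ∈ S} (z − α), where S = {-6, 0, (3 + 5i), (3 - 5i)}.
Expanding the product yields: p(z) = z^4 -2·z^2 + 204·z.
Note conjugate pairs combine to real quadratics: (z − (3+5i))(z − (3−5i)) = z² − 6z + 34.
The resulting polynomial has degree 4 and real coefficients as required.

p(z) = z^4 -2·z^2 + 204·z.


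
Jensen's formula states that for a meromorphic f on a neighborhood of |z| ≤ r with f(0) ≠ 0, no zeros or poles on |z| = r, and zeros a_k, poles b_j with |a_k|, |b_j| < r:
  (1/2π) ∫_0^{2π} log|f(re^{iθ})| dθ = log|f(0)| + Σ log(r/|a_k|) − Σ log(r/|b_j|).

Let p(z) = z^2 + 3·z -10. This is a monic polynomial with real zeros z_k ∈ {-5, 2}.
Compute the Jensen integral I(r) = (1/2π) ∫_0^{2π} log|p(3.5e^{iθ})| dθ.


Zeros: -5, 2; r = 3.5.
Inside |z| < r: 2. Outside (|z| ≥ r): -5.
p(0) = -10, so log|p(0)| = log(10) = 2.3026.
Apply Jensen: I(r) = log|p(0)| + Σ_k log(r/|z_k|), summed over zeros inside |z| < r.
  log(r/|z_k|) for z_k = 2: log(3.5/2) = 0.5596
  Outside zeros (-5) contribute nothing to the Jensen sum.
Sum over inside zeros: 0.5596.
I(r) = log|p(0)| + (inside sum) = 2.3026 + 0.5596 = 2.8622.
Note: since some zeros are outside |z| ≤ r, the simplified n·log(r) form does NOT apply — only the inside zeros contribute.

I(r) ≈ 2.8622.


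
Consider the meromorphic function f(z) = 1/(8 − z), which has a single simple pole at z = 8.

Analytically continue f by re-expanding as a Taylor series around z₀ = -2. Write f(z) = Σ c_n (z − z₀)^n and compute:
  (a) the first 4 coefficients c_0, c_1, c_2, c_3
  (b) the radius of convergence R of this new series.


Let w = z − z₀, so z = z₀ + w.
Then 8 − z = 8 − (z₀ + w) = (8 − z₀) − w = 10 − w.
f(z) = 1/(10 − w) = (1/(10)) · 1/(1 − w/(10)) = Σ_{n≥0} w^n / (10)^(n+1).
So c_n = 1/(10)^(n+1):
  c_0 = 1/(10)^1 = 1/10.
  c_1 = 1/(10)^2 = 1/100.
  c_2 = 1/(10)^3 = 1/1000.
  c_3 = 1/(10)^4 = 1/10000.
The series is valid for |w/d| < 1, i.e. |z − z₀| < |d|.
Radius of convergence: R = |8 − z₀| = |10| = 10 (distance from z₀ to the singularity z = 8).

c_0 = 1/10, c_1 = 1/100, c_2 = 1/1000, c_3 = 1/10000; R = 10.


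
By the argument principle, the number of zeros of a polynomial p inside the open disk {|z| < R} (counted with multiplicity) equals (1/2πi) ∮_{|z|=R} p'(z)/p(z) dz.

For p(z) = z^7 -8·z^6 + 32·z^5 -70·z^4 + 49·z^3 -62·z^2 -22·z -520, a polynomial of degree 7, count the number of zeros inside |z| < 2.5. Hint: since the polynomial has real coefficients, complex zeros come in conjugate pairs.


The zeros of p are: 4, (1 + 2i), (1 - 2i), (2 + 3i), (2 - 3i), (-1 + 1i), (-1 - 1i).
Their magnitudes are: 4, 2.236, 2.236, 3.606, 3.606, 1.414, 1.414.
Zeros with |z| < R = 2.5: (1 + 2i), (1 - 2i), (-1 + 1i), (-1 - 1i).
Count = 4.
By the argument principle, (1/2πi) ∮_{|z|=R} p'(z)/p(z) dz equals exactly this count.

Number of zeros inside |z| < 2.5: 4.


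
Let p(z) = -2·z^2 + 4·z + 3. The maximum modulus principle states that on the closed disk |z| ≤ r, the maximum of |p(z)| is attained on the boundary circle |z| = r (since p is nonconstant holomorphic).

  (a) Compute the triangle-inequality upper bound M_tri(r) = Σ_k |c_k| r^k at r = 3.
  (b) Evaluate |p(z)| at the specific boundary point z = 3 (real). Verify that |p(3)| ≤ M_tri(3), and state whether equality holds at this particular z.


Coefficients: c_0 = 3, c_1 = 4, c_2 = -2. Radius r = 3.
Part (a). Triangle bound: M_tri(r) = Σ_k |c_k| r^k
  = |3|·3^0 + |4|·3^1 + |-2|·3^2
  = 3 + 12 + 18 = 33.
This bounds M(r) := max_{|z|=r} |p(z)| from above; equality holds iff all terms c_k z^k can be made to align in phase at a single z on |z|=r.
Part (b). At z = 3 (real, on the circle |z| = r):
  p(3) = (3)·3^0 + (4)·3^1 + (-2)·3^2 = -3.
  |p(3)| = 3.
Check: |p(3)| = 3 ≤ 33 = M_tri(3). ✓ Equality does not hold at z = 3 (the coefficients have mixed signs, so the terms do not all align in phase there).

M_tri(3) = 33; |p(3)| = 3; equality at z=3: no.


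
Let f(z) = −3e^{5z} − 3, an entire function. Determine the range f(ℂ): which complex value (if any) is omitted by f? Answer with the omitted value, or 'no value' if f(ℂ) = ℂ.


Little Picard bounds the complement of f(ℂ) to at most one point.
e^{5z} is never zero on ℂ, so -3·e^{5z} takes every value in ℂ ∖ {0}. Adding -3 shifts the range to ℂ ∖ {-3}. Thus f omits exactly the value -3.

Omitted value: -3.


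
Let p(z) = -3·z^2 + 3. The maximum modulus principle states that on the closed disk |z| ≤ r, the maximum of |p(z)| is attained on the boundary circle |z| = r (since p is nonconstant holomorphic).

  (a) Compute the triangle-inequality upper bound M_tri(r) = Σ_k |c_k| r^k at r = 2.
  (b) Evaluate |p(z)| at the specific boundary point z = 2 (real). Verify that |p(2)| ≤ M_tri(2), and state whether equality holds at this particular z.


Coefficients: c_0 = 3, c_1 = 0, c_2 = -3. Radius r = 2.
Part (a). Triangle bound: M_tri(r) = Σ_k |c_k| r^k
  = |3|·2^0 + |0|·2^1 + |-3|·2^2
  = 3 + 0 + 12 = 15.
This bounds M(r) := max_{|z|=r} |p(z)| from above; equality holds iff all terms c_k z^k can be made to align in phase at a single z on |z|=r.
Part (b). At z = 2 (real, on the circle |z| = r):
  p(2) = (3)·2^0 + (0)·2^1 + (-3)·2^2 = -9.
  |p(2)| = 9.
Check: |p(2)| = 9 ≤ 15 = M_tri(2). ✓ Equality does not hold at z = 2 (the coefficients have mixed signs, so the terms do not all align in phase there).

M_tri(2) = 15; |p(2)| = 9; equality at z=2: no.


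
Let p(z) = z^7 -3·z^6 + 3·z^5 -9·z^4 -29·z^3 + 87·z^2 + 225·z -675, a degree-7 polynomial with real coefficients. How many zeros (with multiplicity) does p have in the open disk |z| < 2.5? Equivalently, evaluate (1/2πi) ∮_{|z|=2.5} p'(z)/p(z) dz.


The zeros of p are: (2 + 1i), (2 - 1i), 3, (-2 + 1i), (-2 - 1i), (0 + 3i), (0 - 3i).
Their magnitudes are: 2.236, 2.236, 3, 2.236, 2.236, 3, 3.
Zeros with |z| < R = 2.5: (2 + 1i), (2 - 1i), (-2 + 1i), (-2 - 1i).
Count = 4.
By the argument principle, (1/2πi) ∮_{|z|=R} p'(z)/p(z) dz equals exactly this count.

Number of zeros inside |z| < 2.5: 4.


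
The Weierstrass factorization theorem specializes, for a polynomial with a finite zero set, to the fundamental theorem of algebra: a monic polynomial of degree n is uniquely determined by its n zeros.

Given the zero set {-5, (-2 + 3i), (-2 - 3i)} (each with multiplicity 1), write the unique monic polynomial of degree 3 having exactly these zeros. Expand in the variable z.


The polynomial is p(z) = ∏_{α ∈ S} (z − α), where S = {-5, (-2 + 3i), (-2 - 3i)}.
Expanding the product yields: p(z) = z^3 + 9·z^2 + 33·z + 65.
Note conjugate pairs combine to real quadratics: (z − (-2+3i))(z − (-2−3i)) = z² + 4z + 13.
The resulting polynomial has degree 3 and real coefficients as required.

p(z) = z^3 + 9·z^2 + 33·z + 65.


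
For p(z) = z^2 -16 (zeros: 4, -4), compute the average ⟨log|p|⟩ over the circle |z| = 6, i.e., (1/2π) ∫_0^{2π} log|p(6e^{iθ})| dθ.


Zeros: -4, 4; r = 6.
Inside |z| < r: -4, 4. Outside (|z| ≥ r): ∅.
p(0) = -16, so log|p(0)| = log(16) = 2.7726.
Apply Jensen: I(r) = log|p(0)| + Σ_k log(r/|z_k|), summed over zeros inside |z| < r.
  log(r/|z_k|) for z_k = 4: log(6/4) = 0.4055
  log(r/|z_k|) for z_k = -4: log(6/4) = 0.4055
Sum over inside zeros: 0.8109.
I(r) = log|p(0)| + (inside sum) = 2.7726 + 0.8109 = 3.5835.
Closed form (all zeros inside, monic): I(r) = n·log(r) = 2·log(6) = 3.5835. ✓

I(r) ≈ 3.5835.


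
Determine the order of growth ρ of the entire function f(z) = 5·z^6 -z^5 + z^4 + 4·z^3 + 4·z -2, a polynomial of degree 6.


|f(z)| ≤ Σ|c_k|·r^k = O(r^6) as r → ∞. Polynomial growth is O(e^{r^ε}) for every ε > 0 (since r^6/e^{r^ε} → 0), so ρ ≤ ε for all ε > 0, i.e. ρ = 0. Every nonconstant polynomial has order 0.
Therefore ρ = 0.

Order ρ = 0.


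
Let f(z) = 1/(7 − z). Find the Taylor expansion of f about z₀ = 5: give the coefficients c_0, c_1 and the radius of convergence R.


Let w = z − z₀, so z = z₀ + w.
Then 7 − z = 7 − (z₀ + w) = (7 − z₀) − w = 2 − w.
f(z) = 1/(2 − w) = (1/(2)) · 1/(1 − w/(2)) = Σ_{n≥0} w^n / (2)^(n+1).
So c_n = 1/(2)^(n+1):
  c_0 = 1/(2)^1 = 1/2.
  c_1 = 1/(2)^2 = 1/4.
The series is valid for |w/d| < 1, i.e. |z − z₀| < |d|.
Radius of convergence: R = |7 − z₀| = |2| = 2 (distance from z₀ to the singularity z = 7).

c_0 = 1/2, c_1 = 1/4; R = 2.


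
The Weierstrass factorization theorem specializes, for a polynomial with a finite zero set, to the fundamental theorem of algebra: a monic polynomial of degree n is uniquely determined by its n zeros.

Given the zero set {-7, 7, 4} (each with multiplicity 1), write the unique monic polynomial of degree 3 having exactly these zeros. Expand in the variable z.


The polynomial is p(z) = ∏_{α ∈ S} (z − α), where S = {-7, 7, 4}.
Expanding the product yields: p(z) = z^3 -4·z^2 -49·z + 196.
The resulting polynomial has degree 3 and real coefficients as required.

p(z) = z^3 -4·z^2 -49·z + 196.


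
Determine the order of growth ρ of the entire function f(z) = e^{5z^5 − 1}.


|e^{5z^5 − 1}| = e^{Re(5·z^5) + -1} ≤ e^{5|z|^5 + -1} = e^{5r^5 + -1} on |z| = r, so ρ ≤ 5. Choosing z on |z|=r so that 5·z^5 is real positive (always possible by picking arg z appropriately) gives |f(z)| = e^{5r^5 + -1}, matching the bound. The additive constant -1 does not affect log log M(r) ~ 5·log r. Hence ρ = 5.
Therefore ρ = 5.

Order ρ = 5.


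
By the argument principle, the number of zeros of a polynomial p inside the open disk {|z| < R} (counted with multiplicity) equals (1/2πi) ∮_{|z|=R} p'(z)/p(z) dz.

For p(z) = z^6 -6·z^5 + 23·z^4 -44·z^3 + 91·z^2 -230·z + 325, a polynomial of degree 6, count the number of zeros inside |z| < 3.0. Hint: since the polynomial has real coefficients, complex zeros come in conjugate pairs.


The zeros of p are: (2 + 3i), (2 - 3i), (2 + 1i), (2 - 1i), (-1 + 2i), (-1 - 2i).
Their magnitudes are: 3.606, 3.606, 2.236, 2.236, 2.236, 2.236.
Zeros with |z| < R = 3.0: (2 + 1i), (2 - 1i), (-1 + 2i), (-1 - 2i).
Count = 4.
By the argument principle, (1/2πi) ∮_{|z|=R} p'(z)/p(z) dz equals exactly this count.

Number of zeros inside |z| < 3.0: 4.


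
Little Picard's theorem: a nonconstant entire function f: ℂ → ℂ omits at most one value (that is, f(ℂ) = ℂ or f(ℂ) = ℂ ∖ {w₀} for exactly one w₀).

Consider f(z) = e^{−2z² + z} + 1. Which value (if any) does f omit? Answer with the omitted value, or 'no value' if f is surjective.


Little Picard bounds the complement of f(ℂ) to at most one point.
The exponent g(z) = −2z² + z is a nonconstant polynomial, hence surjective onto ℂ. So e^{g(z)} takes every value in {e^w : w ∈ ℂ} = ℂ ∖ {0}. Adding 1 shifts the range to ℂ ∖ {1}. f omits exactly 1.

Omitted value: 1.


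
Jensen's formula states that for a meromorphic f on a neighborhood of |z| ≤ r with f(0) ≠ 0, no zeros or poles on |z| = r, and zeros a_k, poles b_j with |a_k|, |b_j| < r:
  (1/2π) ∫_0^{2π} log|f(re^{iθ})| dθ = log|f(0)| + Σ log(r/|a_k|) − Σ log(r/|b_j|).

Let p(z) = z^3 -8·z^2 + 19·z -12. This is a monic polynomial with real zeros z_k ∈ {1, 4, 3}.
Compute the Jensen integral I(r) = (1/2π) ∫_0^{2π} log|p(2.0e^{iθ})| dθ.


Zeros: 1, 3, 4; r = 2.0.
Inside |z| < r: 1. Outside (|z| ≥ r): 3, 4.
p(0) = -12, so log|p(0)| = log(12) = 2.4849.
Apply Jensen: I(r) = log|p(0)| + Σ_k log(r/|z_k|), summed over zeros inside |z| < r.
  log(r/|z_k|) for z_k = 1: log(2.0/1) = 0.6931
  Outside zeros (3, 4) contribute nothing to the Jensen sum.
Sum over inside zeros: 0.6931.
I(r) = log|p(0)| + (inside sum) = 2.4849 + 0.6931 = 3.1781.
Note: since some zeros are outside |z| ≤ r, the simplified n·log(r) form does NOT apply — only the inside zeros contribute.

I(r) ≈ 3.1781.


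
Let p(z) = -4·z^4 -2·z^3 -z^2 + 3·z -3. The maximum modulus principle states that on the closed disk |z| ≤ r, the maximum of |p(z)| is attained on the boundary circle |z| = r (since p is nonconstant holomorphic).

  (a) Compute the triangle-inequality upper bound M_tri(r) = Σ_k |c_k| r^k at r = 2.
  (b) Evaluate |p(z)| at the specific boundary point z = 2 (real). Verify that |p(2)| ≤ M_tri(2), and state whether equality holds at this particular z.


Coefficients: c_0 = -3, c_1 = 3, c_2 = -1, c_3 = -2, c_4 = -4. Radius r = 2.
Part (a). Triangle bound: M_tri(r) = Σ_k |c_k| r^k
  = |-3|·2^0 + |3|·2^1 + |-1|·2^2 + |-2|·2^3 + |-4|·2^4
  = 3 + 6 + 4 + 16 + 64 = 93.
This bounds M(r) := max_{|z|=r} |p(z)| from above; equality holds iff all terms c_k z^k can be made to align in phase at a single z on |z|=r.
Part (b). At z = 2 (real, on the circle |z| = r):
  p(2) = (-3)·2^0 + (3)·2^1 + (-1)·2^2 + (-2)·2^3 + (-4)·2^4 = -81.
  |p(2)| = 81.
Check: |p(2)| = 81 ≤ 93 = M_tri(2). ✓ Equality does not hold at z = 2 (the coefficients have mixed signs, so the terms do not all align in phase there).

M_tri(2) = 93; |p(2)| = 81; equality at z=2: no.


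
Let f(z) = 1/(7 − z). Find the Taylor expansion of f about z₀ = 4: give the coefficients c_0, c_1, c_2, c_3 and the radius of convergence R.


Let w = z − z₀, so z = z₀ + w.
Then 7 − z = 7 − (z₀ + w) = (7 − z₀) − w = 3 − w.
f(z) = 1/(3 − w) = (1/(3)) · 1/(1 − w/(3)) = Σ_{n≥0} w^n / (3)^(n+1).
So c_n = 1/(3)^(n+1):
  c_0 = 1/(3)^1 = 1/3.
  c_1 = 1/(3)^2 = 1/9.
  c_2 = 1/(3)^3 = 1/27.
  c_3 = 1/(3)^4 = 1/81.
The series is valid for |w/d| < 1, i.e. |z − z₀| < |d|.
Radius of convergence: R = |7 − z₀| = |3| = 3 (distance from z₀ to the singularity z = 7).

c_0 = 1/3, c_1 = 1/9, c_2 = 1/27, c_3 = 1/81; R = 3.


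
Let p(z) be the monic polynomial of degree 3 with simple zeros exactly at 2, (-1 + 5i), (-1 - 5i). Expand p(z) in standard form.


The polynomial is p(z) = ∏_{α ∈ S} (z − α), where S = {2, (-1 + 5i), (-1 - 5i)}.
Expanding the product yields: p(z) = z^3 + 22·z -52.
Note conjugate pairs combine to real quadratics: (z − (-1+5i))(z − (-1−5i)) = z² + 2z + 26.
The resulting polynomial has degree 3 and real coefficients as required.

p(z) = z^3 + 22·z -52.


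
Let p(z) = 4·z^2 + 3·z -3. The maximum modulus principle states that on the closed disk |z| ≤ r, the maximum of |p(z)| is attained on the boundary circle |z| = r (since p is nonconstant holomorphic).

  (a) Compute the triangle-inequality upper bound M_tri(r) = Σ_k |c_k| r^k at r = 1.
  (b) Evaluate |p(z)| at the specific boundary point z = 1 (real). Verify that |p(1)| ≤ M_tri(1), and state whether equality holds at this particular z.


Coefficients: c_0 = -3, c_1 = 3, c_2 = 4. Radius r = 1.
Part (a). Triangle bound: M_tri(r) = Σ_k |c_k| r^k
  = |-3|·1^0 + |3|·1^1 + |4|·1^2
  = 3 + 3 + 4 = 10.
This bounds M(r) := max_{|z|=r} |p(z)| from above; equality holds iff all terms c_k z^k can be made to align in phase at a single z on |z|=r.
Part (b). At z = 1 (real, on the circle |z| = r):
  p(1) = (-3)·1^0 + (3)·1^1 + (4)·1^2 = 4.
  |p(1)| = 4.
Check: |p(1)| = 4 ≤ 10 = M_tri(1). ✓ Equality does not hold at z = 1 (the coefficients have mixed signs, so the terms do not all align in phase there).

M_tri(1) = 10; |p(1)| = 4; equality at z=1: no.


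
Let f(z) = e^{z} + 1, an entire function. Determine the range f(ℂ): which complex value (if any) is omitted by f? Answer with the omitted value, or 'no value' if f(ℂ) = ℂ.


Little Picard bounds the complement of f(ℂ) to at most one point.
e^{z} is never zero on ℂ, so 1·e^{z} takes every value in ℂ ∖ {0}. Adding 1 shifts the range to ℂ ∖ {1}. Thus f omits exactly the value 1.

Omitted value: 1.


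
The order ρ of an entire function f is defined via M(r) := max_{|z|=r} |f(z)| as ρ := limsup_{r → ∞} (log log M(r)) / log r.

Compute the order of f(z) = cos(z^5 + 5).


Write cos(w) = (e^{iw} ± e^{−iw})/(2 or 2i), so |cos(w)| ≤ e^{|w|}. With w = z^5 + 5, |w| ≤ 1r^5 + 5 on |z|=r, giving M(r) ≤ e^{1r^5 + 5} and ρ ≤ 5. For the lower bound, choose z on |z|=r with 1z^5 purely imaginary of modulus 1r^5; then |cos(z^5 + 5)| grows like e^{1r^5}/2, so ρ ≥ 5. Hence ρ = 5.
Therefore ρ = 5.

Order ρ = 5.


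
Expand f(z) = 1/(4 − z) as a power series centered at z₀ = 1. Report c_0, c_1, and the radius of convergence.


Let w = z − z₀, so z = z₀ + w.
Then 4 − z = 4 − (z₀ + w) = (4 − z₀) − w = 3 − w.
f(z) = 1/(3 − w) = (1/(3)) · 1/(1 − w/(3)) = Σ_{n≥0} w^n / (3)^(n+1).
So c_n = 1/(3)^(n+1):
  c_0 = 1/(3)^1 = 1/3.
  c_1 = 1/(3)^2 = 1/9.
The series is valid for |w/d| < 1, i.e. |z − z₀| < |d|.
Radius of convergence: R = |4 − z₀| = |3| = 3 (distance from z₀ to the singularity z = 4).

c_0 = 1/3, c_1 = 1/9; R = 3.


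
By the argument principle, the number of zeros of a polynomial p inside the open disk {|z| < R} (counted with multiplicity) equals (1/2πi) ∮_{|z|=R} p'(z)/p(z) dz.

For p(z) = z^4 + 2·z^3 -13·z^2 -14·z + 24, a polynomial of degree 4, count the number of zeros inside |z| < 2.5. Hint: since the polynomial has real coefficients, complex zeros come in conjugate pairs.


The zeros of p are: -2, -4, 3, 1.
Their magnitudes are: 2, 4, 3, 1.
Zeros with |z| < R = 2.5: -2, 1.
Count = 2.
By the argument principle, (1/2πi) ∮_{|z|=R} p'(z)/p(z) dz equals exactly this count.

Number of zeros inside |z| < 2.5: 2.


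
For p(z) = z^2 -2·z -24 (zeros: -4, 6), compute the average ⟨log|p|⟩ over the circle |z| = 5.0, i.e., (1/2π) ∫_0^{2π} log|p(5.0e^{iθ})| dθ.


Zeros: -4, 6; r = 5.0.
Inside |z| < r: -4. Outside (|z| ≥ r): 6.
p(0) = -24, so log|p(0)| = log(24) = 3.1781.
Apply Jensen: I(r) = log|p(0)| + Σ_k log(r/|z_k|), summed over zeros inside |z| < r.
  log(r/|z_k|) for z_k = -4: log(5.0/4) = 0.2231
  Outside zeros (6) contribute nothing to the Jensen sum.
Sum over inside zeros: 0.2231.
I(r) = log|p(0)| + (inside sum) = 3.1781 + 0.2231 = 3.4012.
Note: since some zeros are outside |z| ≤ r, the simplified n·log(r) form does NOT apply — only the inside zeros contribute.

I(r) ≈ 3.4012.


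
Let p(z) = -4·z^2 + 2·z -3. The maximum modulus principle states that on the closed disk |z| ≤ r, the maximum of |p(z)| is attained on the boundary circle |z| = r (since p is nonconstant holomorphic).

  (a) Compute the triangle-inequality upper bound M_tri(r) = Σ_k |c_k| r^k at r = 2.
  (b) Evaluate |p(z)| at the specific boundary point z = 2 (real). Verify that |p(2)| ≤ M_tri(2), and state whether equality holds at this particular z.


Coefficients: c_0 = -3, c_1 = 2, c_2 = -4. Radius r = 2.
Part (a). Triangle bound: M_tri(r) = Σ_k |c_k| r^k
  = |-3|·2^0 + |2|·2^1 + |-4|·2^2
  = 3 + 4 + 16 = 23.
This bounds M(r) := max_{|z|=r} |p(z)| from above; equality holds iff all terms c_k z^k can be made to align in phase at a single z on |z|=r.
Part (b). At z = 2 (real, on the circle |z| = r):
  p(2) = (-3)·2^0 + (2)·2^1 + (-4)·2^2 = -15.
  |p(2)| = 15.
Check: |p(2)| = 15 ≤ 23 = M_tri(2). ✓ Equality does not hold at z = 2 (the coefficients have mixed signs, so the terms do not all align in phase there).

M_tri(2) = 23; |p(2)| = 15; equality at z=2: no.


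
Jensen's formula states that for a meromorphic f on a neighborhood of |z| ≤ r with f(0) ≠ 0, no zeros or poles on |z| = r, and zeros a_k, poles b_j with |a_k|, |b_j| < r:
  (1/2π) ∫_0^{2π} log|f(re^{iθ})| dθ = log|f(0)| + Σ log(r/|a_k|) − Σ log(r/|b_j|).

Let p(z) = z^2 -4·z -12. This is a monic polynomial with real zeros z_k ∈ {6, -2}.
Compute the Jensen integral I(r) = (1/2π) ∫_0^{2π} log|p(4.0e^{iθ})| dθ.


Zeros: -2, 6; r = 4.0.
Inside |z| < r: -2. Outside (|z| ≥ r): 6.
p(0) = -12, so log|p(0)| = log(12) = 2.4849.
Apply Jensen: I(r) = log|p(0)| + Σ_k log(r/|z_k|), summed over zeros inside |z| < r.
  log(r/|z_k|) for z_k = -2: log(4.0/2) = 0.6931
  Outside zeros (6) contribute nothing to the Jensen sum.
Sum over inside zeros: 0.6931.
I(r) = log|p(0)| + (inside sum) = 2.4849 + 0.6931 = 3.1781.
Note: since some zeros are outside |z| ≤ r, the simplified n·log(r) form does NOT apply — only the inside zeros contribute.

I(r) ≈ 3.1781.


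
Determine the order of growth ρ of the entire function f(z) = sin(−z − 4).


sin(w) is a linear combination of e^{iw} and e^{−iw} (or e^w, e^{−w} in the hyperbolic case), so |sin(w)| ≤ e^{|w|}. With w = −z − 4, |w| ≤ 1|z| + 4 = 1r + 4 on |z| = r, giving M(r) ≤ e^{1r + 4}, so ρ ≤ 1. On a suitable ray (z = it for sin/cos; z = t for sinh/cosh, t real → ∞), |sin(−z − 4)| grows like e^{1|t|}/2, so ρ ≥ 1. Hence ρ = 1.
Therefore ρ = 1.

Order ρ = 1.


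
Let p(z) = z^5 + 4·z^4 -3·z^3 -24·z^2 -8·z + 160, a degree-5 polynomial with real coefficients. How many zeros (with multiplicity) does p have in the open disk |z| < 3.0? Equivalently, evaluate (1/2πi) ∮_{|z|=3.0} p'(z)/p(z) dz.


The zeros of p are: (2 + 1i), (2 - 1i), (-2 + 2i), (-2 - 2i), -4.
Their magnitudes are: 2.236, 2.236, 2.828, 2.828, 4.
Zeros with |z| < R = 3.0: (2 + 1i), (2 - 1i), (-2 + 2i), (-2 - 2i).
Count = 4.
By the argument principle, (1/2πi) ∮_{|z|=R} p'(z)/p(z) dz equals exactly this count.

Number of zeros inside |z| < 3.0: 4.


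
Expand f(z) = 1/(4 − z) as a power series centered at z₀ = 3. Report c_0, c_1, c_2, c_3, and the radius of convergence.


Let w = z − z₀, so z = z₀ + w.
Then 4 − z = 4 − (z₀ + w) = (4 − z₀) − w = 1 − w.
f(z) = 1/(1 − w) = (1/(1)) · 1/(1 − w/(1)) = Σ_{n≥0} w^n / (1)^(n+1).
So c_n = 1/(1)^(n+1):
  c_0 = 1/(1)^1 = 1.
  c_1 = 1/(1)^2 = 1.
  c_2 = 1/(1)^3 = 1.
  c_3 = 1/(1)^4 = 1.
The series is valid for |w/d| < 1, i.e. |z − z₀| < |d|.
Radius of convergence: R = |4 − z₀| = |1| = 1 (distance from z₀ to the singularity z = 4).

c_0 = 1, c_1 = 1, c_2 = 1, c_3 = 1; R = 1.


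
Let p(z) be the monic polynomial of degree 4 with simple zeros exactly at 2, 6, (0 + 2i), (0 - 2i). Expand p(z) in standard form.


The polynomial is p(z) = ∏_{α ∈ S} (z − α), where S = {2, 6, (0 + 2i), (0 - 2i)}.
Expanding the product yields: p(z) = z^4 -8·z^3 + 16·z^2 -32·z + 48.
Note conjugate pairs combine to real quadratics: (z − (0+2i))(z − (0−2i)) = z² + 4.
The resulting polynomial has degree 4 and real coefficients as required.

p(z) = z^4 -8·z^3 + 16·z^2 -32·z + 48.


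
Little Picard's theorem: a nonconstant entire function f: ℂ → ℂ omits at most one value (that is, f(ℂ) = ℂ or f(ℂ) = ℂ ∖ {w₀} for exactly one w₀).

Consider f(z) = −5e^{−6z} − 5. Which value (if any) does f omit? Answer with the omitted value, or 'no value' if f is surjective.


Little Picard bounds the complement of f(ℂ) to at most one point.
e^{−6z} is never zero on ℂ, so -5·e^{−6z} takes every value in ℂ ∖ {0}. Adding -5 shifts the range to ℂ ∖ {-5}. Thus f omits exactly the value -5.

Omitted value: -5.


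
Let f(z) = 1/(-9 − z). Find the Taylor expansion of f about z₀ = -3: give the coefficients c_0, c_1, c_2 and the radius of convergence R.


Let w = z − z₀, so z = z₀ + w.
Then -9 − z = -9 − (z₀ + w) = (-9 − z₀) − w = -6 − w.
f(z) = 1/(-6 − w) = (1/(-6)) · 1/(1 − w/(-6)) = Σ_{n≥0} w^n / (-6)^(n+1).
So c_n = 1/(-6)^(n+1):
  c_0 = 1/(-6)^1 = -1/6.
  c_1 = 1/(-6)^2 = 1/36.
  c_2 = 1/(-6)^3 = -1/216.
The series is valid for |w/d| < 1, i.e. |z − z₀| < |d|.
Radius of convergence: R = |-9 − z₀| = |-6| = 6 (distance from z₀ to the singularity z = -9).

c_0 = -1/6, c_1 = 1/36, c_2 = -1/216; R = 6.


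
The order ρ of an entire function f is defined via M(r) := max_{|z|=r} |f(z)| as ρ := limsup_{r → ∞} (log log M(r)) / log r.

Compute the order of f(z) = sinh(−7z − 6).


sinh(w) is a linear combination of e^{iw} and e^{−iw} (or e^w, e^{−w} in the hyperbolic case), so |sinh(w)| ≤ e^{|w|}. With w = −7z − 6, |w| ≤ 7|z| + 6 = 7r + 6 on |z| = r, giving M(r) ≤ e^{7r + 6}, so ρ ≤ 1. On a suitable ray (z = it for sin/cos; z = t for sinh/cosh, t real → ∞), |sinh(−7z − 6)| grows like e^{7|t|}/2, so ρ ≥ 1. Hence ρ = 1.
Therefore ρ = 1.

Order ρ = 1.


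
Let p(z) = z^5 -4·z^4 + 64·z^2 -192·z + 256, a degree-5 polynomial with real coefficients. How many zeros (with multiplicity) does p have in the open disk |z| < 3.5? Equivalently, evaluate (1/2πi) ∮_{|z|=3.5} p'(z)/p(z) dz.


The zeros of p are: (2 + 2i), (2 - 2i), (2 + 2i), (2 - 2i), -4.
Their magnitudes are: 2.828, 2.828, 2.828, 2.828, 4.
Zeros with |z| < R = 3.5: (2 + 2i), (2 - 2i), (2 + 2i), (2 - 2i).
Count = 4.
By the argument principle, (1/2πi) ∮_{|z|=R} p'(z)/p(z) dz equals exactly this count.

Number of zeros inside |z| < 3.5: 4.


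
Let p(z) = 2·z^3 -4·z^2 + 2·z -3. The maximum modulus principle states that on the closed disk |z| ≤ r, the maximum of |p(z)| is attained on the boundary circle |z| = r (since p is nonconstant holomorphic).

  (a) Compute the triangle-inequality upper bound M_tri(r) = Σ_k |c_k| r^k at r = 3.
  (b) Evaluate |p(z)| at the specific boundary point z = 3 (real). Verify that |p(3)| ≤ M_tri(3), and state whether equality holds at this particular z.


Coefficients: c_0 = -3, c_1 = 2, c_2 = -4, c_3 = 2. Radius r = 3.
Part (a). Triangle bound: M_tri(r) = Σ_k |c_k| r^k
  = |-3|·3^0 + |2|·3^1 + |-4|·3^2 + |2|·3^3
  = 3 + 6 + 36 + 54 = 99.
This bounds M(r) := max_{|z|=r} |p(z)| from above; equality holds iff all terms c_k z^k can be made to align in phase at a single z on |z|=r.
Part (b). At z = 3 (real, on the circle |z| = r):
  p(3) = (-3)·3^0 + (2)·3^1 + (-4)·3^2 + (2)·3^3 = 21.
  |p(3)| = 21.
Check: |p(3)| = 21 ≤ 99 = M_tri(3). ✓ Equality does not hold at z = 3 (the coefficients have mixed signs, so the terms do not all align in phase there).

M_tri(3) = 99; |p(3)| = 21; equality at z=3: no.


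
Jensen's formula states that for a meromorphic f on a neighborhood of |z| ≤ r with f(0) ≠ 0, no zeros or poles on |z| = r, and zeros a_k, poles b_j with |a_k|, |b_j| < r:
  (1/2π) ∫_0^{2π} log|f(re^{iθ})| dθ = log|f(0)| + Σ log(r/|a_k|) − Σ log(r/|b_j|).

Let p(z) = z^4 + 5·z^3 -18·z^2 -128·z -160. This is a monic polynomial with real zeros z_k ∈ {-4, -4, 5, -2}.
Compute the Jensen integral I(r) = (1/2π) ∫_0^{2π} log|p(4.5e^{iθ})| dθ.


Zeros: -4, -4, -2, 5; r = 4.5.
Inside |z| < r: -4, -4, -2. Outside (|z| ≥ r): 5.
p(0) = -160, so log|p(0)| = log(160) = 5.0752.
Apply Jensen: I(r) = log|p(0)| + Σ_k log(r/|z_k|), summed over zeros inside |z| < r.
  log(r/|z_k|) for z_k = -4: log(4.5/4) = 0.1178
  log(r/|z_k|) for z_k = -4: log(4.5/4) = 0.1178
  log(r/|z_k|) for z_k = -2: log(4.5/2) = 0.8109
  Outside zeros (5) contribute nothing to the Jensen sum.
Sum over inside zeros: 1.0465.
I(r) = log|p(0)| + (inside sum) = 5.0752 + 1.0465 = 6.1217.
Note: since some zeros are outside |z| ≤ r, the simplified n·log(r) form does NOT apply — only the inside zeros contribute.

I(r) ≈ 6.1217.


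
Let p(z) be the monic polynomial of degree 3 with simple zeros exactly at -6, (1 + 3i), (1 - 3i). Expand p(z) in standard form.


The polynomial is p(z) = ∏_{α ∈ S} (z − α), where S = {-6, (1 + 3i), (1 - 3i)}.
Expanding the product yields: p(z) = z^3 + 4·z^2 -2·z + 60.
Note conjugate pairs combine to real quadratics: (z − (1+3i))(z − (1−3i)) = z² − 2z + 10.
The resulting polynomial has degree 3 and real coefficients as required.

p(z) = z^3 + 4·z^2 -2·z + 60.


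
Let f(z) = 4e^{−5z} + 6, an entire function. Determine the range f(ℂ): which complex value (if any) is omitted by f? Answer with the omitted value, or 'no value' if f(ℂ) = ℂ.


Little Picard bounds the complement of f(ℂ) to at most one point.
e^{−5z} is never zero on ℂ, so 4·e^{−5z} takes every value in ℂ ∖ {0}. Adding 6 shifts the range to ℂ ∖ {6}. Thus f omits exactly the value 6.

Omitted value: 6.


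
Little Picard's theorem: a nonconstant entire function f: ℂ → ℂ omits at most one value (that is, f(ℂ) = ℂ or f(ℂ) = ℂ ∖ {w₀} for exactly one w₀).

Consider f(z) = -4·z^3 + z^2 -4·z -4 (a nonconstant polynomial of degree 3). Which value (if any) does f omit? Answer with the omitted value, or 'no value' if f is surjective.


Little Picard bounds the complement of f(ℂ) to at most one point.
For every w ∈ ℂ, the equation p(z) − w = 0 is a nonconstant polynomial in z and hence has at least one root by the fundamental theorem of algebra. So p is surjective onto ℂ, omitting no value.

Omitted value: no value.


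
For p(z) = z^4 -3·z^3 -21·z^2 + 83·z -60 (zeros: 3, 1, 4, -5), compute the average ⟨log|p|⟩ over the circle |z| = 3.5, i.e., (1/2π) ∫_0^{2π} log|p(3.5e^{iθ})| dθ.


Zeros: -5, 1, 3, 4; r = 3.5.
Inside |z| < r: 1, 3. Outside (|z| ≥ r): -5, 4.
p(0) = -60, so log|p(0)| = log(60) = 4.0943.
Apply Jensen: I(r) = log|p(0)| + Σ_k log(r/|z_k|), summed over zeros inside |z| < r.
  log(r/|z_k|) for z_k = 3: log(3.5/3) = 0.1542
  log(r/|z_k|) for z_k = 1: log(3.5/1) = 1.2528
  Outside zeros (-5, 4) contribute nothing to the Jensen sum.
Sum over inside zeros: 1.4069.
I(r) = log|p(0)| + (inside sum) = 4.0943 + 1.4069 = 5.5013.
Note: since some zeros are outside |z| ≤ r, the simplified n·log(r) form does NOT apply — only the inside zeros contribute.

I(r) ≈ 5.5013.


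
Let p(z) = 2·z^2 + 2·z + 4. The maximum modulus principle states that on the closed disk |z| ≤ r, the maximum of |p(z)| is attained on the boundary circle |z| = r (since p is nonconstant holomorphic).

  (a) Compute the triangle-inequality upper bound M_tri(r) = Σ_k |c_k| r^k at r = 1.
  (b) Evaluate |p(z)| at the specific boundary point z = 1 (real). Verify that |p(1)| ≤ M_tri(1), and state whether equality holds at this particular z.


Coefficients: c_0 = 4, c_1 = 2, c_2 = 2. Radius r = 1.
Part (a). Triangle bound: M_tri(r) = Σ_k |c_k| r^k
  = |4|·1^0 + |2|·1^1 + |2|·1^2
  = 4 + 2 + 2 = 8.
This bounds M(r) := max_{|z|=r} |p(z)| from above; equality holds iff all terms c_k z^k can be made to align in phase at a single z on |z|=r.
Part (b). At z = 1 (real, on the circle |z| = r):
  p(1) = (4)·1^0 + (2)·1^1 + (2)·1^2 = 8.
  |p(1)| = 8.
Since all nonzero coefficients share the same sign, |p(1)| = 8 = M_tri(1); the triangle bound is attained at z = 1, so in fact M(r) = 8.

M_tri(1) = 8; |p(1)| = 8; equality at z=1: yes.
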